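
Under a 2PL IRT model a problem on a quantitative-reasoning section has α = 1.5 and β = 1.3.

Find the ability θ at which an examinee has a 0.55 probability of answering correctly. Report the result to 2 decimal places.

1.43

P(θ) = 1 / (1 + exp(−α(θ − β)))
logit = ln(0.5500/0.4500) = 0.2007
θ = β + logit/(α) = 1.3 + 0.2007/1.5000 = 1.4338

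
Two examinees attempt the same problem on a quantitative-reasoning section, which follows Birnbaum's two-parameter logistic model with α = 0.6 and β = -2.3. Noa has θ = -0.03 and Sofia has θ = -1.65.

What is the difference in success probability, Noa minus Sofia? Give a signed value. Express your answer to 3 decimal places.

0.200

P(θ) = 1 / (1 + exp(−α(θ − β)))
P(Noa) = 0.7961  [exponent 1.3620]
P(Sofia) = 0.5963  [exponent 0.3900]
Difference = 0.7961 − 0.5963 = 0.1998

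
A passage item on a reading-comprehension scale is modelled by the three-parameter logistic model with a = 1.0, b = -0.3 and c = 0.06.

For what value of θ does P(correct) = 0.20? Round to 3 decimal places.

-2.043

P(θ) = c + (1 − c) · 1 / (1 + exp(−a(θ − b)))
Remove guessing floor: (0.20 − 0.06)/(1 − 0.06) = 0.1489
logit = ln(0.1489/0.8511) = -1.7430
θ = b + logit/(a) = -0.3 + (-1.7430)/1.0000 = -2.0430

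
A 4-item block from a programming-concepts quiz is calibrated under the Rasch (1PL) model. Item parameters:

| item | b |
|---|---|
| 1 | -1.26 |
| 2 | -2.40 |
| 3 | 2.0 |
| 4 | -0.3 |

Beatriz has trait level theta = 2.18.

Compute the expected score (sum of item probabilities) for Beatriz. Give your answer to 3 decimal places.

P(theta) = 1 / (1 + exp(−(theta − b)))
P_1 = 1/(1+e^{-3.4400}) = 0.9689
P_2 = 1/(1+e^{-4.5800}) = 0.9898
P_3 = 1/(1+e^{-0.1800}) = 0.5449
P_4 = 1/(1+e^{-2.4800}) = 0.9227
E[score] = 0.9689 + 0.9898 + 0.5449 + 0.9227 = 3.4264

3.426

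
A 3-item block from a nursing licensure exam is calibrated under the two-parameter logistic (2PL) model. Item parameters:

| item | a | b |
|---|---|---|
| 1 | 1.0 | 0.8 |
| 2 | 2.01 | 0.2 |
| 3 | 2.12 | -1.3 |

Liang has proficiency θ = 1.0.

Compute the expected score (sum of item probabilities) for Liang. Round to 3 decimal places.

2.375

P(θ) = 1 / (1 + exp(−a(θ − b)))
P_1 = 1/(1+e^{-0.2000}) = 0.5498
P_2 = 1/(1+e^{-1.6080}) = 0.8331
P_3 = 1/(1+e^{-4.8760}) = 0.9924
E[score] = 0.5498 + 0.8331 + 0.9924 = 2.3754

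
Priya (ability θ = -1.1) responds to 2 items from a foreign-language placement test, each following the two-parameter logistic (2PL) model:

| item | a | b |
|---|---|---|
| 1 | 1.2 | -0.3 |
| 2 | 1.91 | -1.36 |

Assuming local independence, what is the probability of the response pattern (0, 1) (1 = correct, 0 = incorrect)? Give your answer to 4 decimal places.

P(θ) = 1 / (1 + exp(−a(θ − b)))
P_1 = 1/(1+e^{0.9600}) = 0.2769
P_2 = 1/(1+e^{-0.4966}) = 0.6217
L = (1−P_1) × P_2 = 0.7231 × 0.6217 = 0.44954

0.4495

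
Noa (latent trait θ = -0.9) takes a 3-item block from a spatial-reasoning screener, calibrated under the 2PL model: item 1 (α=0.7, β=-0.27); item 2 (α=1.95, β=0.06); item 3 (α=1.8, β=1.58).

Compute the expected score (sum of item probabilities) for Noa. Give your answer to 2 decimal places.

0.54

P(θ) = 1 / (1 + exp(−α(θ − β)))
P_1 = 1/(1+e^{0.4410}) = 0.3915
P_2 = 1/(1+e^{1.8720}) = 0.1333
P_3 = 1/(1+e^{4.4640}) = 0.0114
E[score] = 0.3915 + 0.1333 + 0.0114 = 0.5362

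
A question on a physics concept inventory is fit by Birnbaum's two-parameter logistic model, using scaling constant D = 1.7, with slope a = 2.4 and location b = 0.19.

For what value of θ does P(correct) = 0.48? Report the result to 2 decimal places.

P(θ) = 1 / (1 + exp(−D·a(θ − b)))
logit = ln(0.4800/0.5200) = -0.0800
θ = b + logit/(1.7·a) = 0.19 + (-0.0800)/4.0800 = 0.1704

0.17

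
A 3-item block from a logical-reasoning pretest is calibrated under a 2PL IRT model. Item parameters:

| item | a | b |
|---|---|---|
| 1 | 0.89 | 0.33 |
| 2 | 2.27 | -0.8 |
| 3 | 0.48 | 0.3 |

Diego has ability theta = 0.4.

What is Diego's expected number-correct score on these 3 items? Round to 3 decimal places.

1.966

P(theta) = 1 / (1 + exp(−a(theta − b)))
P_1 = 1/(1+e^{-0.0623}) = 0.5156
P_2 = 1/(1+e^{-2.7240}) = 0.9384
P_3 = 1/(1+e^{-0.0480}) = 0.5120
E[score] = 0.5156 + 0.9384 + 0.5120 = 1.9660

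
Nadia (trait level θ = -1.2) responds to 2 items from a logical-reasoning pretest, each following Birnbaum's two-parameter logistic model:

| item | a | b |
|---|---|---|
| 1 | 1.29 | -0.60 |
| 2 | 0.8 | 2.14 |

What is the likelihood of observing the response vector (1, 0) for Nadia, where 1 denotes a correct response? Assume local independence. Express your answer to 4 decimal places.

P(θ) = 1 / (1 + exp(−a(θ − b)))
P_1 = 1/(1+e^{0.7740}) = 0.3156
P_2 = 1/(1+e^{2.6720}) = 0.0646
L = P_1 × (1−P_2) = 0.3156 × 0.9354 = 0.29521

0.2952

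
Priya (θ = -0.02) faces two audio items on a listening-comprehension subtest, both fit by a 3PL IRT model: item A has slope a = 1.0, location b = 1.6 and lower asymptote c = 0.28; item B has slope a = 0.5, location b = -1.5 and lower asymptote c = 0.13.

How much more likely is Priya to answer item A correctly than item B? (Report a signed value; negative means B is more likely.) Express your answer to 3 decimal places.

-0.320

P(θ) = c + (1 − c) · 1 / (1 + exp(−a(θ − b)))
P_A = 0.3989
P_B = 0.7190
P_A − P_B = -0.3200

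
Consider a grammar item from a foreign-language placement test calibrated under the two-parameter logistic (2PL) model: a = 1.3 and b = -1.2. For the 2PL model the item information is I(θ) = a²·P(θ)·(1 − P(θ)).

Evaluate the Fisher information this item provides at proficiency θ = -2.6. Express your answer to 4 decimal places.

P = 1/(1+e^{1.8200}) = 0.1394
P(1−P) = 0.1394 × 0.8606 = 0.1200
I = a² × P(1−P) = 1.3² × 0.1200 = 0.20279

0.2028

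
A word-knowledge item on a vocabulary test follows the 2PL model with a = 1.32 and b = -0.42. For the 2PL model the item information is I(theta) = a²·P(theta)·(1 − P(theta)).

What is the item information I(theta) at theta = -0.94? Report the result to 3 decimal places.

P = 1/(1+e^{0.6864}) = 0.3348
P(1−P) = 0.3348 × 0.6652 = 0.2227
I = a² × P(1−P) = 1.32² × 0.2227 = 0.38807

0.388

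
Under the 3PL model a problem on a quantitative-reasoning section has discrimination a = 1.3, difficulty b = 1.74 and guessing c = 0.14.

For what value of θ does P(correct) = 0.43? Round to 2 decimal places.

P(θ) = c + (1 − c) · 1 / (1 + exp(−a(θ − b)))
Remove guessing floor: (0.43 − 0.14)/(1 − 0.14) = 0.3372
logit = ln(0.3372/0.6628) = -0.6758
θ = b + logit/(a) = 1.74 + (-0.6758)/1.3000 = 1.2202

1.22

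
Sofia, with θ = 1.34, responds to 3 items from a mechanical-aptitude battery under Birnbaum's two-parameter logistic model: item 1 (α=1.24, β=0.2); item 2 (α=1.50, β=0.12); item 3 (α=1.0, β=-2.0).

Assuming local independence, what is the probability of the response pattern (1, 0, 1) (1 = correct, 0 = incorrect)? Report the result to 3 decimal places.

0.107

P(θ) = 1 / (1 + exp(−α(θ − β)))
P_1 = 1/(1+e^{-1.4136}) = 0.8043
P_2 = 1/(1+e^{-1.8300}) = 0.8618
P_3 = 1/(1+e^{-3.3400}) = 0.9658
L = P_1 × (1−P_2) × P_3 = 0.8043 × 0.1382 × 0.9658 = 0.10738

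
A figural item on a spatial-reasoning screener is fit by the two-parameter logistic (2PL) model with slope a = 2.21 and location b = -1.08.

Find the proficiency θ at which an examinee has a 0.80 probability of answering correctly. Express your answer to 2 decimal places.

P(θ) = 1 / (1 + exp(−a(θ − b)))
logit = ln(0.8000/0.2000) = 1.3863
θ = b + logit/(a) = -1.08 + 1.3863/2.2100 = -0.4527

-0.45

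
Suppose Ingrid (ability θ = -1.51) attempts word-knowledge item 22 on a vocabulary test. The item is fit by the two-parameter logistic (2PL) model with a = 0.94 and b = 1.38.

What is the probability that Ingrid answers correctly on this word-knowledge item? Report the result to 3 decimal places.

P(θ) = 1 / (1 + exp(−a(θ − b)))
Exponent: 0.94 × (-1.51 − 1.38) = -2.7166
1/(1 + e^{2.7166}) = 0.0620

0.062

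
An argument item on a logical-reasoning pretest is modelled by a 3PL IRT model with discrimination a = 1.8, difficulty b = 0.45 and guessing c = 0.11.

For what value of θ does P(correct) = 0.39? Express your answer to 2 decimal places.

0.02

P(θ) = c + (1 − c) · 1 / (1 + exp(−a(θ − b)))
Remove guessing floor: (0.39 − 0.11)/(1 − 0.11) = 0.3146
logit = ln(0.3146/0.6854) = -0.7787
θ = b + logit/(a) = 0.45 + (-0.7787)/1.8000 = 0.0174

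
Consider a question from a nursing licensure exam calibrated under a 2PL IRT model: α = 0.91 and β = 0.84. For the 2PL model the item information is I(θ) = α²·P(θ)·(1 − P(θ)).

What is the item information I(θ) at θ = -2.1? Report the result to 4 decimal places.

P = 1/(1+e^{2.6754}) = 0.0644
P(1−P) = 0.0644 × 0.9356 = 0.0603
I = α² × P(1−P) = 0.91² × 0.0603 = 0.04992

0.0499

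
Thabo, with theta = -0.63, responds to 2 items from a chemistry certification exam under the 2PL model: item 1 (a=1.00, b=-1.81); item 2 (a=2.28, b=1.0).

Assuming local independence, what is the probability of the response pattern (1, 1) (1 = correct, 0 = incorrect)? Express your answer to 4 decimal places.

P(theta) = 1 / (1 + exp(−a(theta − b)))
P_1 = 1/(1+e^{-1.1800}) = 0.7649
P_2 = 1/(1+e^{3.7164}) = 0.0237
L = P_1 × P_2 = 0.7649 × 0.0237 = 0.01816

0.0182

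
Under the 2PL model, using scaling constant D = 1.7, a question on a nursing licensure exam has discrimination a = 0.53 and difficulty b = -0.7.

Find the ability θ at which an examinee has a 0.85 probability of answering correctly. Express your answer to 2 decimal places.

P(θ) = 1 / (1 + exp(−D·a(θ − b)))
logit = ln(0.8500/0.1500) = 1.7346
θ = b + logit/(1.7·a) = -0.7 + 1.7346/0.9010 = 1.2252

1.23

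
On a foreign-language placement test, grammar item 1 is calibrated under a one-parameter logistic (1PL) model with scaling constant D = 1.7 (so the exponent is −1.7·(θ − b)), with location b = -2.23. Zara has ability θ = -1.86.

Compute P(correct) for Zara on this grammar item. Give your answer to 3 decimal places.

P(θ) = 1 / (1 + exp(−D·(θ − b)))
Exponent: 1.7 × (-1.86 − (-2.23)) = 0.6290
1/(1 + e^{-0.6290}) = 0.6523
P = 0.6523

0.652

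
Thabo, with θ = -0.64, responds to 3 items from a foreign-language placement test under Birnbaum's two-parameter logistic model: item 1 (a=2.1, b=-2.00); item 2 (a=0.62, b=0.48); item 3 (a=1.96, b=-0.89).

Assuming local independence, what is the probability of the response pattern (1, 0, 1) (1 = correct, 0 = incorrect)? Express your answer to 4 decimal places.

0.3911

P(θ) = 1 / (1 + exp(−a(θ − b)))
P_1 = 1/(1+e^{-2.8560}) = 0.9456
P_2 = 1/(1+e^{0.6944}) = 0.3331
P_3 = 1/(1+e^{-0.4900}) = 0.6201
L = P_1 × (1−P_2) × P_3 = 0.9456 × 0.6669 × 0.6201 = 0.39109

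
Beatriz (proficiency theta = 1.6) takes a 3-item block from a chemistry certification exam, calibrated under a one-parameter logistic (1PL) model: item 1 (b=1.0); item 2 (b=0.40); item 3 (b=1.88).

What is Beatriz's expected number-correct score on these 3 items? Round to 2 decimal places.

P(theta) = 1 / (1 + exp(−(theta − b)))
P_1 = 1/(1+e^{-0.6000}) = 0.6457
P_2 = 1/(1+e^{-1.2000}) = 0.7685
P_3 = 1/(1+e^{0.2800}) = 0.4305
E[score] = 0.6457 + 0.7685 + 0.4305 = 1.8446

1.84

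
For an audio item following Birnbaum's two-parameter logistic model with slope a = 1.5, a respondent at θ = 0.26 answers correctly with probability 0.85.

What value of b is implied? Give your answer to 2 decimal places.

P(θ) = 1 / (1 + exp(−a(θ − b)))
logit(0.85) = ln(0.85/0.15) = 1.7346
b = θ − logit/(a) = 0.26 − 1.7346/1.5000 = -0.8964

-0.90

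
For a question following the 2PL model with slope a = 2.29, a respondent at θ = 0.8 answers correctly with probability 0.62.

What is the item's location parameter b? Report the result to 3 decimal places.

P(θ) = 1 / (1 + exp(−a(θ − b)))
logit(0.62) = ln(0.62/0.38) = 0.4895
b = θ − logit/(a) = 0.8 − 0.4895/2.2900 = 0.5862

0.586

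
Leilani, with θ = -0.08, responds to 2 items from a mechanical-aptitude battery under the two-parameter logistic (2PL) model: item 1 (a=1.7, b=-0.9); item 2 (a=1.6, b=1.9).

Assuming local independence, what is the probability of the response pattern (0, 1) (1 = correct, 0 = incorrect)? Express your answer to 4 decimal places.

P(θ) = 1 / (1 + exp(−a(θ − b)))
P_1 = 1/(1+e^{-1.3940}) = 0.8012
P_2 = 1/(1+e^{3.1680}) = 0.0404
L = (1−P_1) × P_2 = 0.1988 × 0.0404 = 0.00803

0.0080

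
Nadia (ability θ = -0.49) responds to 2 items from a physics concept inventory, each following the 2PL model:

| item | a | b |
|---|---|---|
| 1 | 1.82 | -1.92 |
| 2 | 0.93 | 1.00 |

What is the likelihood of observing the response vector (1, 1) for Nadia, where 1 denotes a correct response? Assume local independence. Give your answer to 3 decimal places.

P(θ) = 1 / (1 + exp(−a(θ − b)))
P_1 = 1/(1+e^{-2.6026}) = 0.9310
P_2 = 1/(1+e^{1.3857}) = 0.2001
L = P_1 × P_2 = 0.9310 × 0.2001 = 0.18629

0.186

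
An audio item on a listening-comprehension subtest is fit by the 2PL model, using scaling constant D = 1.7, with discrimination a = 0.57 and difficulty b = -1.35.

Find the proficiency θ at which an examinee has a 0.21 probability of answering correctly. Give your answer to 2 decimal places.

P(θ) = 1 / (1 + exp(−D·a(θ − b)))
logit = ln(0.2100/0.7900) = -1.3249
θ = b + logit/(1.7·a) = -1.35 + (-1.3249)/0.9690 = -2.7173

-2.72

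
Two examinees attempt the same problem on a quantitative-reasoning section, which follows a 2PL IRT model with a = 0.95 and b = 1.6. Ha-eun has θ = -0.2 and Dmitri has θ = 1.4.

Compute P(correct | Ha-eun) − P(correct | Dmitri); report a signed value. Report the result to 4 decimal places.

-0.2995

P(θ) = 1 / (1 + exp(−a(θ − b)))
P(Ha-eun) = 0.1532  [exponent -1.7100]
P(Dmitri) = 0.4526  [exponent -0.1900]
Difference = 0.1532 − 0.4526 = -0.2995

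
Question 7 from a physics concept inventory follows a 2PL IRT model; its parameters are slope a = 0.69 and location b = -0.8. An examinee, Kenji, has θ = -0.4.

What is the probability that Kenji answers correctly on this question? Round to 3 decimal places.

0.569

P(θ) = 1 / (1 + exp(−a(θ − b)))
Exponent: 0.69 × (-0.4 − (-0.8)) = 0.2760
1/(1 + e^{-0.2760}) = 0.5686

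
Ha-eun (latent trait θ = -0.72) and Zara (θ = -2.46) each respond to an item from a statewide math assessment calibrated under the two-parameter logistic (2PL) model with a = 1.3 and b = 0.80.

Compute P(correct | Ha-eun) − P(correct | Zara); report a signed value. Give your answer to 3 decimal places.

0.108

P(θ) = 1 / (1 + exp(−a(θ − b)))
P(Ha-eun) = 0.1217  [exponent -1.9760]
P(Zara) = 0.0142  [exponent -4.2380]
Difference = 0.1217 − 0.0142 = 0.1075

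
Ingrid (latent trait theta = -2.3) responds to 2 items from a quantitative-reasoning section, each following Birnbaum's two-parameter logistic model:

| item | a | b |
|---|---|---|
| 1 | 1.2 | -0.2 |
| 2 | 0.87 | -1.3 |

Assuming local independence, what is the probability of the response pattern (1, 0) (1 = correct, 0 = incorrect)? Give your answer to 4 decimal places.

P(theta) = 1 / (1 + exp(−a(theta − b)))
P_1 = 1/(1+e^{2.5200}) = 0.0745
P_2 = 1/(1+e^{0.8700}) = 0.2953
L = P_1 × (1−P_2) = 0.0745 × 0.7047 = 0.05248

0.0525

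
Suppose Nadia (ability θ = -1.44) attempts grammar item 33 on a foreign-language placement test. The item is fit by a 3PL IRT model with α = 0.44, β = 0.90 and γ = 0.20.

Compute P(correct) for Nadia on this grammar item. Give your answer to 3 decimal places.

0.411

P(θ) = γ + (1 − γ) · 1 / (1 + exp(−α(θ − β)))
Exponent: 0.44 × (-1.44 − 0.90) = -1.0296
1/(1 + e^{1.0296}) = 0.2632
P = 0.20 + 0.80 × 0.2632 = 0.4105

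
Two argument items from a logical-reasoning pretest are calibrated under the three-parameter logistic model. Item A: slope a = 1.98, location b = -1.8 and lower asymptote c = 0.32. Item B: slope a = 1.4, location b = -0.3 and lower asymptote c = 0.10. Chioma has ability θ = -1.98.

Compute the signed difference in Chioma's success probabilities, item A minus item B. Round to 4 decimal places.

P(θ) = c + (1 − c) · 1 / (1 + exp(−a(θ − b)))
P_A = 0.6000
P_B = 0.1782
P_A − P_B = 0.4218

0.4218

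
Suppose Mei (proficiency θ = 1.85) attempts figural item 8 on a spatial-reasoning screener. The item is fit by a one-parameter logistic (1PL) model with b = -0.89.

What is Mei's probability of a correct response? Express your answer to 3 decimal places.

P(θ) = 1 / (1 + exp(−(θ − b)))
Exponent: (1.85 − (-0.89)) = 2.7400
1/(1 + e^{-2.7400}) = 0.9393
P = 0.9393

0.939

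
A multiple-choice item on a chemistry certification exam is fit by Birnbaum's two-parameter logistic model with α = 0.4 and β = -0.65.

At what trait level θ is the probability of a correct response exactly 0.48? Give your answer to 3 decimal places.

-0.850

P(θ) = 1 / (1 + exp(−α(θ − β)))
logit = ln(0.4800/0.5200) = -0.0800
θ = β + logit/(α) = -0.65 + (-0.0800)/0.4000 = -0.8501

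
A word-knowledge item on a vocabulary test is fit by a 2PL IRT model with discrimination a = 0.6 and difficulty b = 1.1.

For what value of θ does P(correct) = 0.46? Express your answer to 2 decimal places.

P(θ) = 1 / (1 + exp(−a(θ − b)))
logit = ln(0.4600/0.5400) = -0.1603
θ = b + logit/(a) = 1.1 + (-0.1603)/0.6000 = 0.8328

0.83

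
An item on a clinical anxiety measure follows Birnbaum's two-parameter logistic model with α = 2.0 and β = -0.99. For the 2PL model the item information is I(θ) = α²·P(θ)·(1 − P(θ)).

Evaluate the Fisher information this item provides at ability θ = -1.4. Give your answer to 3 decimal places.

0.849

P = 1/(1+e^{0.8200}) = 0.3058
P(1−P) = 0.3058 × 0.6942 = 0.2123
I = α² × P(1−P) = 2.0² × 0.2123 = 0.84909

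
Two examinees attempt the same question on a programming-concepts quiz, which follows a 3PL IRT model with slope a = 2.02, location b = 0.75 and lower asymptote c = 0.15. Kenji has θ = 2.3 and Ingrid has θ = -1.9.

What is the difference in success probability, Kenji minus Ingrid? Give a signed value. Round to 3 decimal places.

0.810

P(θ) = c + (1 − c) · 1 / (1 + exp(−a(θ − b)))
P(Kenji) = 0.9644  [exponent 3.1310]
P(Ingrid) = 0.1540  [exponent -5.3530]
Difference = 0.9644 − 0.1540 = 0.8104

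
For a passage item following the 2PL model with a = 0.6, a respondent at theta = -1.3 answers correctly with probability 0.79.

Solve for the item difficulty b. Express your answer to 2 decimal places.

-3.51

P(theta) = 1 / (1 + exp(−a(theta − b)))
logit(0.79) = ln(0.79/0.21) = 1.3249
b = theta − logit/(a) = -1.3 − 1.3249/0.6000 = -3.5082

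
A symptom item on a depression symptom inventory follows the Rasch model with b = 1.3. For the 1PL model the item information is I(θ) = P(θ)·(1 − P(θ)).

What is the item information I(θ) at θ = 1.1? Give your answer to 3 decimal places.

P = 1/(1+e^{0.2000}) = 0.4502
P(1−P) = 0.4502 × 0.5498 = 0.2475
I = P(1−P) = 0.24752

0.248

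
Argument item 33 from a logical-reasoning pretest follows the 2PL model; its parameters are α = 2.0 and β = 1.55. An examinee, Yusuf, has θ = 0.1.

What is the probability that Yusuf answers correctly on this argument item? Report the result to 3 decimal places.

P(θ) = 1 / (1 + exp(−α(θ − β)))
Exponent: 2.0 × (0.1 − 1.55) = -2.9000
1/(1 + e^{2.9000}) = 0.0522

0.052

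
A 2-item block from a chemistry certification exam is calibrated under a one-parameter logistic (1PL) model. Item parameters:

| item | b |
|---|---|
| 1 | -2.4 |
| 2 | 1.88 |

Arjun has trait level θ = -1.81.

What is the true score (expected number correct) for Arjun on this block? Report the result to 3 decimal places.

0.668

P(θ) = 1 / (1 + exp(−(θ − b)))
P_1 = 1/(1+e^{-0.5900}) = 0.6434
P_2 = 1/(1+e^{3.6900}) = 0.0244
E[score] = 0.6434 + 0.0244 = 0.6677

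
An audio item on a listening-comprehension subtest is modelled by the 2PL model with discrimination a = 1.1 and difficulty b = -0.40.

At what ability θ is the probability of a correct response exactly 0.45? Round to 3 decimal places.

P(θ) = 1 / (1 + exp(−a(θ − b)))
logit = ln(0.4500/0.5500) = -0.2007
θ = b + logit/(a) = -0.40 + (-0.2007)/1.1000 = -0.5824

-0.582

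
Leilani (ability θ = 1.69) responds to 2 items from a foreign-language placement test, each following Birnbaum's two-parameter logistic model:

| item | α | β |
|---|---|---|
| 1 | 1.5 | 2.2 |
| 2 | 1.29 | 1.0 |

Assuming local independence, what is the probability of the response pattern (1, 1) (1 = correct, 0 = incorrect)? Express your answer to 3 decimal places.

0.225

P(θ) = 1 / (1 + exp(−α(θ − β)))
P_1 = 1/(1+e^{0.7650}) = 0.3176
P_2 = 1/(1+e^{-0.8901}) = 0.7089
L = P_1 × P_2 = 0.3176 × 0.7089 = 0.22512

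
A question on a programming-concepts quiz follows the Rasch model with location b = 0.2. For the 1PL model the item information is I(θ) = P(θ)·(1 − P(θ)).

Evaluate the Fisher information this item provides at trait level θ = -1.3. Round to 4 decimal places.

P = 1/(1+e^{1.5000}) = 0.1824
P(1−P) = 0.1824 × 0.8176 = 0.1491
I = P(1−P) = 0.14915

0.1491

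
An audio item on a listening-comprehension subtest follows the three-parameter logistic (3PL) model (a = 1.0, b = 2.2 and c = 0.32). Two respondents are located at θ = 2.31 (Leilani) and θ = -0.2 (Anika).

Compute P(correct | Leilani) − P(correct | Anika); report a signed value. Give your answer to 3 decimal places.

0.302

P(θ) = c + (1 − c) · 1 / (1 + exp(−a(θ − b)))
P(Leilani) = 0.6787  [exponent 0.1100]
P(Anika) = 0.3766  [exponent -2.4000]
Difference = 0.6787 − 0.3766 = 0.3021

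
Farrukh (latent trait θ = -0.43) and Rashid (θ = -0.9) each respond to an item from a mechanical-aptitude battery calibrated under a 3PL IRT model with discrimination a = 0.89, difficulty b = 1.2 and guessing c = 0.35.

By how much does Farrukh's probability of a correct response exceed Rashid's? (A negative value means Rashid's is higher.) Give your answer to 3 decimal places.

0.037

P(θ) = c + (1 − c) · 1 / (1 + exp(−a(θ − b)))
P(Farrukh) = 0.4734  [exponent -1.4507]
P(Rashid) = 0.4369  [exponent -1.8690]
Difference = 0.4734 − 0.4369 = 0.0366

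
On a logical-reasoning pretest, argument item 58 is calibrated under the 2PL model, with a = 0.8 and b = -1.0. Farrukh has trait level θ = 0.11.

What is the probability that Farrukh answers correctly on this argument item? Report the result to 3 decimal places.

P(θ) = 1 / (1 + exp(−a(θ − b)))
Exponent: 0.8 × (0.11 − (-1.0)) = 0.8880
1/(1 + e^{-0.8880}) = 0.7085

0.708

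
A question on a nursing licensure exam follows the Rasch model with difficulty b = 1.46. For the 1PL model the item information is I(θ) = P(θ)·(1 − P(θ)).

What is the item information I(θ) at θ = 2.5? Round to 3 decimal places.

P = 1/(1+e^{-1.0400}) = 0.7389
P(1−P) = 0.7389 × 0.2611 = 0.1930
I = P(1−P) = 0.19295

0.193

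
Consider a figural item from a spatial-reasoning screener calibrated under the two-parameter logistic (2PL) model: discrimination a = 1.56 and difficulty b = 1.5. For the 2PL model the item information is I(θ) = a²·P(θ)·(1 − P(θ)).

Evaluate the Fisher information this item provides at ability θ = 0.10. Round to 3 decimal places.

P = 1/(1+e^{2.1840}) = 0.1012
P(1−P) = 0.1012 × 0.8988 = 0.0910
I = a² × P(1−P) = 1.56² × 0.0910 = 0.22135

0.221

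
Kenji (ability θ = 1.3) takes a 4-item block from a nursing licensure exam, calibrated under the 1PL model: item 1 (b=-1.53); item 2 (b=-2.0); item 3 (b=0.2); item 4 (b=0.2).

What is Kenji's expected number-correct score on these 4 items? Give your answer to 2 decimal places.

P(θ) = 1 / (1 + exp(−(θ − b)))
P_1 = 1/(1+e^{-2.8300}) = 0.9443
P_2 = 1/(1+e^{-3.3000}) = 0.9644
P_3 = 1/(1+e^{-1.1000}) = 0.7503
P_4 = 1/(1+e^{-1.1000}) = 0.7503
E[score] = 0.9443 + 0.9644 + 0.7503 + 0.7503 = 3.4092

3.41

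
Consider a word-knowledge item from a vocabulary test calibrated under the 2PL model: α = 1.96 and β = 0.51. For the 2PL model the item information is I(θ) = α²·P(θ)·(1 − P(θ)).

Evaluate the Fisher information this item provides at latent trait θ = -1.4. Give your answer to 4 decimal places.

0.0868

P = 1/(1+e^{3.7436}) = 0.0231
P(1−P) = 0.0231 × 0.9769 = 0.0226
I = α² × P(1−P) = 1.96² × 0.0226 = 0.08677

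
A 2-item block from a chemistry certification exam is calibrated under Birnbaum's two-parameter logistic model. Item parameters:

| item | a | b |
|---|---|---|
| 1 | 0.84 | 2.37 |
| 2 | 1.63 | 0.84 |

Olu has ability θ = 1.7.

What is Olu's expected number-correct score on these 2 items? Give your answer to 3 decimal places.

P(θ) = 1 / (1 + exp(−a(θ − b)))
P_1 = 1/(1+e^{0.5628}) = 0.3629
P_2 = 1/(1+e^{-1.4018}) = 0.8025
E[score] = 0.3629 + 0.8025 = 1.1654

1.165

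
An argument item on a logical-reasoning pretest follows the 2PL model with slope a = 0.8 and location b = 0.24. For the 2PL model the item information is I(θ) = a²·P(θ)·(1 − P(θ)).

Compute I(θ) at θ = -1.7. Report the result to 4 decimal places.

0.0923

P = 1/(1+e^{1.5520}) = 0.1748
P(1−P) = 0.1748 × 0.8252 = 0.1442
I = a² × P(1−P) = 0.8² × 0.1442 = 0.09232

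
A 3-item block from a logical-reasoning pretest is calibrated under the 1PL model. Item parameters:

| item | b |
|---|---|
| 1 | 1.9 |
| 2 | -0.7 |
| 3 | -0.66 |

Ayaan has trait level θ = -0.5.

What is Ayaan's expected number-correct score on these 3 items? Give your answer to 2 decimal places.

1.17

P(θ) = 1 / (1 + exp(−(θ − b)))
P_1 = 1/(1+e^{2.4000}) = 0.0832
P_2 = 1/(1+e^{-0.2000}) = 0.5498
P_3 = 1/(1+e^{-0.1600}) = 0.5399
E[score] = 0.0832 + 0.5498 + 0.5399 = 1.1729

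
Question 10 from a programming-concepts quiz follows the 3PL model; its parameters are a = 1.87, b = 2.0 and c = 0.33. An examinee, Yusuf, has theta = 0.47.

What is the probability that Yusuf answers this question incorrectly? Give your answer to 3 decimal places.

P(theta) = c + (1 − c) · 1 / (1 + exp(−a(theta − b)))
Exponent: 1.87 × (0.47 − 2.0) = -2.8611
1/(1 + e^{2.8611}) = 0.0541
P = 0.33 + 0.67 × 0.0541 = 0.3663
P(incorrect) = 1 − 0.3663 = 0.6337

0.634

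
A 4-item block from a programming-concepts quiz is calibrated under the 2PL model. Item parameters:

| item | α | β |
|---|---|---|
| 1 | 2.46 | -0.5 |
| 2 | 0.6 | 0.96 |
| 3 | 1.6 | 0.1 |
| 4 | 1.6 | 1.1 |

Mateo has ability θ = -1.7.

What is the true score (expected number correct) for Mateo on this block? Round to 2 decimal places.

P(θ) = 1 / (1 + exp(−α(θ − β)))
P_1 = 1/(1+e^{2.9520}) = 0.0496
P_2 = 1/(1+e^{1.5960}) = 0.1685
P_3 = 1/(1+e^{2.8800}) = 0.0532
P_4 = 1/(1+e^{4.4800}) = 0.0112
E[score] = 0.0496 + 0.1685 + 0.0532 + 0.0112 = 0.2825

0.28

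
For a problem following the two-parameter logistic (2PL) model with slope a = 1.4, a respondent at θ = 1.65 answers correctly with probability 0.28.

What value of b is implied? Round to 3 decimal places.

2.325

P(θ) = 1 / (1 + exp(−a(θ − b)))
logit(0.28) = ln(0.28/0.72) = -0.9445
b = θ − logit/(a) = 1.65 − (-0.9445)/1.4000 = 2.3246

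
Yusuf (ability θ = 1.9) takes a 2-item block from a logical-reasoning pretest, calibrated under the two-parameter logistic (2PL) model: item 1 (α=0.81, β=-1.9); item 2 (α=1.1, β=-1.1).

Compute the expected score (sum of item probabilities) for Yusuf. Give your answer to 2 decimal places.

P(θ) = 1 / (1 + exp(−α(θ − β)))
P_1 = 1/(1+e^{-3.0780}) = 0.9560
P_2 = 1/(1+e^{-3.3000}) = 0.9644
E[score] = 0.9560 + 0.9644 = 1.9204

1.92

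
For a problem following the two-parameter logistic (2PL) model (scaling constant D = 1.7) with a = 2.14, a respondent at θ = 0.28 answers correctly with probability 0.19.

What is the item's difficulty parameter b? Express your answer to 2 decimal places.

0.68

P(θ) = 1 / (1 + exp(−D·a(θ − b)))
logit(0.19) = ln(0.19/0.81) = -1.4500
b = θ − logit/(1.7·a) = 0.28 − (-1.4500)/3.6380 = 0.6786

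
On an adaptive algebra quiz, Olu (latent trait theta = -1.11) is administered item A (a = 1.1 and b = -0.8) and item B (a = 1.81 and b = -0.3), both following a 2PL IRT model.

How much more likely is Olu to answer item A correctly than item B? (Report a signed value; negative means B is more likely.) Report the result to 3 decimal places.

0.228

P(theta) = 1 / (1 + exp(−a(theta − b)))
P_A = 0.4156
P_B = 0.1875
P_A − P_B = 0.2280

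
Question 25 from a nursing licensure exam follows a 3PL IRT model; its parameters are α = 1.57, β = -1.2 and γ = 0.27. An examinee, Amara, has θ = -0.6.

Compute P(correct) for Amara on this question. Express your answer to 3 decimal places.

0.795

P(θ) = γ + (1 − γ) · 1 / (1 + exp(−α(θ − β)))
Exponent: 1.57 × (-0.6 − (-1.2)) = 0.9420
1/(1 + e^{-0.9420}) = 0.7195
P = 0.27 + 0.73 × 0.7195 = 0.7952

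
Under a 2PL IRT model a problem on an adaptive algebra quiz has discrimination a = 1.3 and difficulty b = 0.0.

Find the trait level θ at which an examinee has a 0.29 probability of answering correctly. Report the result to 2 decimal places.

-0.69

P(θ) = 1 / (1 + exp(−a(θ − b)))
logit = ln(0.2900/0.7100) = -0.8954
θ = b + logit/(a) = 0.0 + (-0.8954)/1.3000 = -0.6888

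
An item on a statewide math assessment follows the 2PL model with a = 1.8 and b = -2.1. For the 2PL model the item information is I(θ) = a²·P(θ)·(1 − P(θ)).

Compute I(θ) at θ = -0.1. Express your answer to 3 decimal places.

0.084

P = 1/(1+e^{-3.6000}) = 0.9734
P(1−P) = 0.9734 × 0.0266 = 0.0259
I = a² × P(1−P) = 1.8² × 0.0259 = 0.08388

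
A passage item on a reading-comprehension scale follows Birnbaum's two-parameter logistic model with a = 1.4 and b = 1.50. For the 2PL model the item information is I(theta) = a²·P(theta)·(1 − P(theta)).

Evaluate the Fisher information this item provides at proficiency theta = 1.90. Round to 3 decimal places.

P = 1/(1+e^{-0.5600}) = 0.6365
P(1−P) = 0.6365 × 0.3635 = 0.2314
I = a² × P(1−P) = 1.4² × 0.2314 = 0.45351

0.454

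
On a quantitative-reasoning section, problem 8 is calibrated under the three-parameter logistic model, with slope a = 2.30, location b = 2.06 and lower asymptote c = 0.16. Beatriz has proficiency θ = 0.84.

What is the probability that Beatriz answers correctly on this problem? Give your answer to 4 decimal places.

P(θ) = c + (1 − c) · 1 / (1 + exp(−a(θ − b)))
Exponent: 2.30 × (0.84 − 2.06) = -2.8060
1/(1 + e^{2.8060}) = 0.0570
P = 0.16 + 0.84 × 0.0570 = 0.2079

0.2079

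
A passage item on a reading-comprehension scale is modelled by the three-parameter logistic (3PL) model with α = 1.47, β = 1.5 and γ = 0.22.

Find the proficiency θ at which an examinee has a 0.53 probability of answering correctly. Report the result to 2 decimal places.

P(θ) = γ + (1 − γ) · 1 / (1 + exp(−α(θ − β)))
Remove guessing floor: (0.53 − 0.22)/(1 − 0.22) = 0.3974
logit = ln(0.3974/0.6026) = -0.4162
θ = β + logit/(α) = 1.5 + (-0.4162)/1.4700 = 1.2169

1.22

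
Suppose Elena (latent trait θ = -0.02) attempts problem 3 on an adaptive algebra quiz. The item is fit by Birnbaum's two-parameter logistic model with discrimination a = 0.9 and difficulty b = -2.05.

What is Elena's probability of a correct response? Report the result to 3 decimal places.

P(θ) = 1 / (1 + exp(−a(θ − b)))
Exponent: 0.9 × (-0.02 − (-2.05)) = 1.8270
1/(1 + e^{-1.8270}) = 0.8614

0.861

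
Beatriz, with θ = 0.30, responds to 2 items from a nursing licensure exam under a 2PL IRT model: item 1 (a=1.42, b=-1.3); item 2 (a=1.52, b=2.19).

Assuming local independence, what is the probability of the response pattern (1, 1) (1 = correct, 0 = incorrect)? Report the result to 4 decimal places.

0.0485

P(θ) = 1 / (1 + exp(−a(θ − b)))
P_1 = 1/(1+e^{-2.2720}) = 0.9065
P_2 = 1/(1+e^{2.8728}) = 0.0535
L = P_1 × P_2 = 0.9065 × 0.0535 = 0.04851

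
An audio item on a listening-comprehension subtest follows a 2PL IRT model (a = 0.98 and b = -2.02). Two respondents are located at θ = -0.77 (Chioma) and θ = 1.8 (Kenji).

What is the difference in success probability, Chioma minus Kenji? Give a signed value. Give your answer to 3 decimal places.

P(θ) = 1 / (1 + exp(−a(θ − b)))
P(Chioma) = 0.7729  [exponent 1.2250]
P(Kenji) = 0.9769  [exponent 3.7436]
Difference = 0.7729 − 0.9769 = -0.2039

-0.204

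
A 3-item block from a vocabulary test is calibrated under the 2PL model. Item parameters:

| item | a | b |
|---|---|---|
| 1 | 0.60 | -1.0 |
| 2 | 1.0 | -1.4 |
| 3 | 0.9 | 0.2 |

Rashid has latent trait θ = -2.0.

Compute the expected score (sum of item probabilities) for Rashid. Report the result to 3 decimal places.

P(θ) = 1 / (1 + exp(−a(θ − b)))
P_1 = 1/(1+e^{0.6000}) = 0.3543
P_2 = 1/(1+e^{0.6000}) = 0.3543
P_3 = 1/(1+e^{1.9800}) = 0.1213
E[score] = 0.3543 + 0.3543 + 0.1213 = 0.8300

0.830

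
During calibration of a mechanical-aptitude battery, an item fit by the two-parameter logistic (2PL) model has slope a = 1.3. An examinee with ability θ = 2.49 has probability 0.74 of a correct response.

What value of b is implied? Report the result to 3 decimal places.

1.685

P(θ) = 1 / (1 + exp(−a(θ − b)))
logit(0.74) = ln(0.74/0.26) = 1.0460
b = θ − logit/(a) = 2.49 − 1.0460/1.3000 = 1.6854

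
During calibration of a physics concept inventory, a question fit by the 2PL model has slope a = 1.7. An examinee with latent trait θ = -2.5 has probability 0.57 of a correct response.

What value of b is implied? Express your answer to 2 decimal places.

-2.67

P(θ) = 1 / (1 + exp(−a(θ − b)))
logit(0.57) = ln(0.57/0.43) = 0.2819
b = θ − logit/(a) = -2.5 − 0.2819/1.7000 = -2.6658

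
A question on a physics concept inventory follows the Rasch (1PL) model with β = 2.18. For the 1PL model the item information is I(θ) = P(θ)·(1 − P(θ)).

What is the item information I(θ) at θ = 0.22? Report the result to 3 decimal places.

P = 1/(1+e^{1.9600}) = 0.1235
P(1−P) = 0.1235 × 0.8765 = 0.1082
I = P(1−P) = 0.10822

0.108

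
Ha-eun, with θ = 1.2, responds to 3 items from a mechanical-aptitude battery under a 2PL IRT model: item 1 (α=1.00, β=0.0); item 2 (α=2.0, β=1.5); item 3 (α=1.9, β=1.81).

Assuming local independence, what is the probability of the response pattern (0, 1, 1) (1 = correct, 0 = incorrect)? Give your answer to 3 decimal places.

0.020

P(θ) = 1 / (1 + exp(−α(θ − β)))
P_1 = 1/(1+e^{-1.2000}) = 0.7685
P_2 = 1/(1+e^{0.6000}) = 0.3543
P_3 = 1/(1+e^{1.1590}) = 0.2388
L = (1−P_1) × P_2 × P_3 = 0.2315 × 0.3543 × 0.2388 = 0.01959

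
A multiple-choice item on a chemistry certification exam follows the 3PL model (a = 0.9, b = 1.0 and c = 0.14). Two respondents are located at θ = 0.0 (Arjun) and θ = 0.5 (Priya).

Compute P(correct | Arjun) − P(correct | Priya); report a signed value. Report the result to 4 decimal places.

-0.0863

P(θ) = c + (1 − c) · 1 / (1 + exp(−a(θ − b)))
P(Arjun) = 0.3886  [exponent -0.9000]
P(Priya) = 0.4749  [exponent -0.4500]
Difference = 0.3886 − 0.4749 = -0.0863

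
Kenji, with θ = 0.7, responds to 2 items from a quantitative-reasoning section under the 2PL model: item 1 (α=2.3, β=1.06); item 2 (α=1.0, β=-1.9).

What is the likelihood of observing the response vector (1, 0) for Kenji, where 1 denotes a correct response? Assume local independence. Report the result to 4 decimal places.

P(θ) = 1 / (1 + exp(−α(θ − β)))
P_1 = 1/(1+e^{0.8280}) = 0.3041
P_2 = 1/(1+e^{-2.6000}) = 0.9309
L = P_1 × (1−P_2) = 0.3041 × 0.0691 = 0.02102

0.0210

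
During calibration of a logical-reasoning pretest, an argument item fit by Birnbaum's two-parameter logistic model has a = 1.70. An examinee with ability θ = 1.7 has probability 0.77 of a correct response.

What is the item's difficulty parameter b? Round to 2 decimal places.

0.99

P(θ) = 1 / (1 + exp(−a(θ − b)))
logit(0.77) = ln(0.77/0.23) = 1.2083
b = θ − logit/(a) = 1.7 − 1.2083/1.7000 = 0.9892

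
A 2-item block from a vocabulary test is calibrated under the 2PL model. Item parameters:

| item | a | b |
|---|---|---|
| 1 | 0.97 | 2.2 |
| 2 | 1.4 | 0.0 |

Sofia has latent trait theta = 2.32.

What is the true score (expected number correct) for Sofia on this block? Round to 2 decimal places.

P(theta) = 1 / (1 + exp(−a(theta − b)))
P_1 = 1/(1+e^{-0.1164}) = 0.5291
P_2 = 1/(1+e^{-3.2480}) = 0.9626
E[score] = 0.5291 + 0.9626 = 1.4917

1.49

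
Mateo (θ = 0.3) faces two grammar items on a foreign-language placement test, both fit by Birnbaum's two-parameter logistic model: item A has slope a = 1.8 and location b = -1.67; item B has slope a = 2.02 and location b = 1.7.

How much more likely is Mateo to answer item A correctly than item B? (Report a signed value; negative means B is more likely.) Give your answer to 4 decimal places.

0.9161

P(θ) = 1 / (1 + exp(−a(θ − b)))
P_A = 0.9720
P_B = 0.0558
P_A − P_B = 0.9161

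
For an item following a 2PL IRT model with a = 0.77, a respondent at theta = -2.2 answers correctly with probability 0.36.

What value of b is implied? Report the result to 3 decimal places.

P(theta) = 1 / (1 + exp(−a(theta − b)))
logit(0.36) = ln(0.36/0.64) = -0.5754
b = theta − logit/(a) = -2.2 − (-0.5754)/0.7700 = -1.4528

-1.453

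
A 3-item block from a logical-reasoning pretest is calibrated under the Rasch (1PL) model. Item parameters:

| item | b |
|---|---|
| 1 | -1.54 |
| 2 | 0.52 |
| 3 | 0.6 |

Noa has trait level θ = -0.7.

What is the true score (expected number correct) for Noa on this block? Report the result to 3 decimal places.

1.141

P(θ) = 1 / (1 + exp(−(θ − b)))
P_1 = 1/(1+e^{-0.8400}) = 0.6985
P_2 = 1/(1+e^{1.2200}) = 0.2279
P_3 = 1/(1+e^{1.3000}) = 0.2142
E[score] = 0.6985 + 0.2279 + 0.2142 = 1.1406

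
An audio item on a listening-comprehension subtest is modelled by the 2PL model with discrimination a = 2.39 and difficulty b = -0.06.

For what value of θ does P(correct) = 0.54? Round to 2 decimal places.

0.01

P(θ) = 1 / (1 + exp(−a(θ − b)))
logit = ln(0.5400/0.4600) = 0.1603
θ = b + logit/(a) = -0.06 + 0.1603/2.3900 = 0.0071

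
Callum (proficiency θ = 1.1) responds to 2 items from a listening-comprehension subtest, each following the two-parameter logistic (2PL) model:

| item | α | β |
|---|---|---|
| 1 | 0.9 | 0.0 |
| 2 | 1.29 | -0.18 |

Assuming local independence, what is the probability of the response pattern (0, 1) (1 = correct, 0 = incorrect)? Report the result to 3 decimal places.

0.227

P(θ) = 1 / (1 + exp(−α(θ − β)))
P_1 = 1/(1+e^{-0.9900}) = 0.7291
P_2 = 1/(1+e^{-1.6512}) = 0.8391
L = (1−P_1) × P_2 = 0.2709 × 0.8391 = 0.22731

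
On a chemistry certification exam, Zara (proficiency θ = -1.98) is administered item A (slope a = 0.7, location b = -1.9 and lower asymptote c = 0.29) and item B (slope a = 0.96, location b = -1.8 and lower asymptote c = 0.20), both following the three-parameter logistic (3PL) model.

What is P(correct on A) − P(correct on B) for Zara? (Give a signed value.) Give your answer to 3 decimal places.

P(θ) = c + (1 − c) · 1 / (1 + exp(−a(θ − b)))
P_A = 0.6351
P_B = 0.5655
P_A − P_B = 0.0695

0.070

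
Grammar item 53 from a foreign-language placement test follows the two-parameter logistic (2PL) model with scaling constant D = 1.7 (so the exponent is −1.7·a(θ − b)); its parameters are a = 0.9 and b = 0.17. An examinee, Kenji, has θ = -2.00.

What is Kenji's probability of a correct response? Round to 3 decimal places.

0.035

P(θ) = 1 / (1 + exp(−D·a(θ − b)))
Exponent: 1.7 × 0.9 × (-2.00 − 0.17) = -3.3201
1/(1 + e^{3.3201}) = 0.0349
P = 0.0349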